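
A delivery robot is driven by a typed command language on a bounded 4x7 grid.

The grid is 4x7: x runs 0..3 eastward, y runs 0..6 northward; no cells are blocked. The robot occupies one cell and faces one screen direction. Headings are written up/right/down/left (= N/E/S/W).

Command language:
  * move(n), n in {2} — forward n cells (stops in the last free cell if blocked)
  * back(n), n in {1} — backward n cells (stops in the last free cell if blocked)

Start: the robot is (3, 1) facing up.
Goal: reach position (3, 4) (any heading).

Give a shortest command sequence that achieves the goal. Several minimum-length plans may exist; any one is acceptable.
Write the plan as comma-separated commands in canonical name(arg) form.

move(2), move(2), back(1)

begin: (3, 1) facing up
t=1 move(2) ⇒ (3, 3) facing up
t=2 move(2) ⇒ (3, 5) facing up
t=3 back(1) ⇒ (3, 4) facing up
nothing shorter than 3 reaches the goal.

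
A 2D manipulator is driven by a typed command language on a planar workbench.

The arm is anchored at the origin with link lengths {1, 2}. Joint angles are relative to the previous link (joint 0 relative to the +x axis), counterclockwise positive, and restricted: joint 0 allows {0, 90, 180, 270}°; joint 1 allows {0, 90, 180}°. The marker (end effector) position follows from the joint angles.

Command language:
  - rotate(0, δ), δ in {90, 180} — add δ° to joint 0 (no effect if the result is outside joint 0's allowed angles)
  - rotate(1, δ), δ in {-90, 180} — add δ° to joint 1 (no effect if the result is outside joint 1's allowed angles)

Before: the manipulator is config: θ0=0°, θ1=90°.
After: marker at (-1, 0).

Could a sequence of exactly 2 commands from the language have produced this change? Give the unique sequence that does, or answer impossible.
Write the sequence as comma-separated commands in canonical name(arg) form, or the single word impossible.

key: running rotate(1, 180) before rotate(1, -90) would end elsewhere — order is forced
start: config: θ0=0°, θ1=90°
[1] after rotate(1, -90): config: θ0=0°, θ1=0°
[2] after rotate(1, 180): config: θ0=0°, θ1=180°
no rival 2-sequence matches.

rotate(1, -90), rotate(1, 180)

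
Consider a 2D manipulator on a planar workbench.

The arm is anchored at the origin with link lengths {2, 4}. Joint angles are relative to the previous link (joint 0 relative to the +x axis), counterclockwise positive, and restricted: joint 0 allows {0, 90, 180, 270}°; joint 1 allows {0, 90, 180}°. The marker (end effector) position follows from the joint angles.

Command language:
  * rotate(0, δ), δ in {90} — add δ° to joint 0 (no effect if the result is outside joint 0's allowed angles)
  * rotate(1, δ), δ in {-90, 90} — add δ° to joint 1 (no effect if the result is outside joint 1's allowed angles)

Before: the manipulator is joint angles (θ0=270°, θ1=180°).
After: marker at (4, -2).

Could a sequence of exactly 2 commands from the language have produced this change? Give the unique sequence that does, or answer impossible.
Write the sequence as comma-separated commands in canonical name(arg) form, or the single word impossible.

key: order matters: swapping rotate(1, 90) and rotate(1, -90) lands elsewhere
begin: joint angles (θ0=270°, θ1=180°)
1. rotate(1, 90) → joint angles (θ0=270°, θ1=180°)
2. rotate(1, -90) → joint angles (θ0=270°, θ1=90°)
uniquely the one of 9 2-step routes that fits.

rotate(1, 90), rotate(1, -90)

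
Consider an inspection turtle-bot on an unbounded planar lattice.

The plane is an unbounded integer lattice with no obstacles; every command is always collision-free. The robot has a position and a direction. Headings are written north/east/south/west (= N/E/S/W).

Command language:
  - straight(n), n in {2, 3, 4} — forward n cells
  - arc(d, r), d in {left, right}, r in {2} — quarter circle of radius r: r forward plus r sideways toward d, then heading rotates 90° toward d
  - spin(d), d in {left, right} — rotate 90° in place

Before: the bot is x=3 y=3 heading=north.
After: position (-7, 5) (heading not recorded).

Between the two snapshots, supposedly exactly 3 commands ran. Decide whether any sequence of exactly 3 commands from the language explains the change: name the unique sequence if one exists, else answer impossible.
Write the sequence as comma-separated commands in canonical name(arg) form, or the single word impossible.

key: running straight(4) before arc(left, 2) would end elsewhere — order is forced
from: x=3 y=3 heading=north
t=1 arc(left, 2) ⇒ x=1 y=5 heading=west
t=2 straight(4) ⇒ x=-3 y=5 heading=west
t=3 straight(4) ⇒ x=-7 y=5 heading=west
no rival 3-sequence matches.

arc(left, 2), straight(4), straight(4)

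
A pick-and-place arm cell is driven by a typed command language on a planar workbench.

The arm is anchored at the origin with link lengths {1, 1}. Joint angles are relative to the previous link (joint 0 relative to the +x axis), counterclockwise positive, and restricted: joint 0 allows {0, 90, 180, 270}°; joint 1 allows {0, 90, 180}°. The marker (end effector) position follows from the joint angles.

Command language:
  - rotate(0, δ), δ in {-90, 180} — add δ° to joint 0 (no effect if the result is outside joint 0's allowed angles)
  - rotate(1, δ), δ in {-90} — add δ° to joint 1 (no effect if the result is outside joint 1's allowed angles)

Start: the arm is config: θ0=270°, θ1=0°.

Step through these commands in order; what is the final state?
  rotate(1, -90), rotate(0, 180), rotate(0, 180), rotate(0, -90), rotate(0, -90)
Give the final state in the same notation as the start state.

from: config: θ0=270°, θ1=0°
1. rotate(1, -90) → config: θ0=270°, θ1=0°
2. rotate(0, 180) → config: θ0=90°, θ1=0°
3. rotate(0, 180) → config: θ0=270°, θ1=0°
4. rotate(0, -90) → config: θ0=180°, θ1=0°
5. rotate(0, -90) → config: θ0=90°, θ1=0°

config: θ0=90°, θ1=0°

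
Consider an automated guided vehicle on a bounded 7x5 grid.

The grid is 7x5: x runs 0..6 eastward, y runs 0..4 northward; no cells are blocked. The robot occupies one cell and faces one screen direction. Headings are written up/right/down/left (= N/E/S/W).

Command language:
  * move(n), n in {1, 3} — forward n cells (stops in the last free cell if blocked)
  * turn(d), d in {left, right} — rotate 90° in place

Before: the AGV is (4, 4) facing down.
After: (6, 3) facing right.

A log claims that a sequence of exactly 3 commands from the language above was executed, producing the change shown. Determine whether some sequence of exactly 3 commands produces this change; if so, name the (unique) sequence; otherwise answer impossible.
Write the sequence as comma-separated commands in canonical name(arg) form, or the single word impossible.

key: move(3) runs into the grid edge before its full distance
begin: (4, 4) facing down
step 1 (move(1)): (4, 3) facing down
step 2 (turn(left)): (4, 3) facing right
step 3 (move(3)): (6, 3) facing right
no other 3-command option fits: unique.

move(1), turn(left), move(3)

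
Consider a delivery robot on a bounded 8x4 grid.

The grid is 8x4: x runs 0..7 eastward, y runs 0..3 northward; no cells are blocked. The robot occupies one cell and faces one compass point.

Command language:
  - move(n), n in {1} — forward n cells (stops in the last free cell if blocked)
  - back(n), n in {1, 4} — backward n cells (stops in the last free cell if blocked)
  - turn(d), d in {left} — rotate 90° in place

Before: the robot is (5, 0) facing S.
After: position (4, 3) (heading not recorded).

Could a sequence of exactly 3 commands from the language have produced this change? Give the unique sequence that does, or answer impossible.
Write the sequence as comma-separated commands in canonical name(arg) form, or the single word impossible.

key: back(4) runs into the grid edge before its full distance
t0: (5, 0) facing S
1. back(4) → (5, 3) facing S
2. turn(left) → (5, 3) facing E
3. back(1) → (4, 3) facing E
no other 3-command option fits: unique.

back(4), turn(left), back(1)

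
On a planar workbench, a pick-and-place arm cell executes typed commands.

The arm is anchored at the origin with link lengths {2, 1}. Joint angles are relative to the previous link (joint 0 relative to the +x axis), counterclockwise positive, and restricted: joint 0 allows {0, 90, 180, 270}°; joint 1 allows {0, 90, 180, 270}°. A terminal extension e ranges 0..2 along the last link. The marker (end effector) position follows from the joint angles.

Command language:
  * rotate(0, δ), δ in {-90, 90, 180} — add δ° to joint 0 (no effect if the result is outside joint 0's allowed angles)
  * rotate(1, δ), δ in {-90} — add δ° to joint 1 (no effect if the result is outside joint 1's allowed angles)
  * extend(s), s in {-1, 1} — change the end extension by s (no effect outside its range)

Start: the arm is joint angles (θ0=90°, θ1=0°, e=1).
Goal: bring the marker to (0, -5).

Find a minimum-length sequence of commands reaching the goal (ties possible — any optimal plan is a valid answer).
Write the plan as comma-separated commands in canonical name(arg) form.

extend(1), rotate(0, 180)

t0: joint angles (θ0=90°, θ1=0°, e=1)
t=1 extend(1) ⇒ joint angles (θ0=90°, θ1=0°, e=2)
t=2 rotate(0, 180) ⇒ joint angles (θ0=270°, θ1=0°, e=2)
no 1-step plan works, so 2 is optimal.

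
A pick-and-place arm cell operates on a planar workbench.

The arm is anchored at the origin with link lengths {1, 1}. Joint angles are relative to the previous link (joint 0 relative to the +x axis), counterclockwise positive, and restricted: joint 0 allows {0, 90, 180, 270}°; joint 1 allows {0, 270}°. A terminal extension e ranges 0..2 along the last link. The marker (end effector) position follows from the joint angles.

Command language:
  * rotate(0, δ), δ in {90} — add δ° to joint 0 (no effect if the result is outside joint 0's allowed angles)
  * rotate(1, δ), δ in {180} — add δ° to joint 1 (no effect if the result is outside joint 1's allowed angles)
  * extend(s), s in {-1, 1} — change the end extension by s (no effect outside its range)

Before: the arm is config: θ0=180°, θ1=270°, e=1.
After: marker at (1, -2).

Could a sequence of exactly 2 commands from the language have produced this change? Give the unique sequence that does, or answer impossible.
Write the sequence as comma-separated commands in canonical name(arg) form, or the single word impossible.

rotate(0, 90), rotate(0, 90)

begin: config: θ0=180°, θ1=270°, e=1
step 1 (rotate(0, 90)): config: θ0=270°, θ1=270°, e=1
step 2 (rotate(0, 90)): config: θ0=0°, θ1=270°, e=1
uniquely the one of 16 2-step routes that fits.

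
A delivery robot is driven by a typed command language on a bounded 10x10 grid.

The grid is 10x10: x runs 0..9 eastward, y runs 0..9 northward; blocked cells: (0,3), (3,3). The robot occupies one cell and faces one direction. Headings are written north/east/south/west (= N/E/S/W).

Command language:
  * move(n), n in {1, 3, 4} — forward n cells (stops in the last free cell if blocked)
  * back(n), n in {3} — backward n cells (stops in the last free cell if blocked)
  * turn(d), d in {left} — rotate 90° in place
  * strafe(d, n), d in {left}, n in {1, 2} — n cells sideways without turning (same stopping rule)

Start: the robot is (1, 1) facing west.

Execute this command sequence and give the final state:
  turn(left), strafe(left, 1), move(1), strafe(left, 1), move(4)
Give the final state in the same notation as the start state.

start: (1, 1) facing west
t=1 turn(left) ⇒ (1, 1) facing south
t=2 strafe(left, 1) ⇒ (2, 1) facing south
t=3 move(1) ⇒ (2, 0) facing south
t=4 strafe(left, 1) ⇒ (3, 0) facing south
t=5 move(4) ⇒ (3, 0) facing south

(3, 0) facing south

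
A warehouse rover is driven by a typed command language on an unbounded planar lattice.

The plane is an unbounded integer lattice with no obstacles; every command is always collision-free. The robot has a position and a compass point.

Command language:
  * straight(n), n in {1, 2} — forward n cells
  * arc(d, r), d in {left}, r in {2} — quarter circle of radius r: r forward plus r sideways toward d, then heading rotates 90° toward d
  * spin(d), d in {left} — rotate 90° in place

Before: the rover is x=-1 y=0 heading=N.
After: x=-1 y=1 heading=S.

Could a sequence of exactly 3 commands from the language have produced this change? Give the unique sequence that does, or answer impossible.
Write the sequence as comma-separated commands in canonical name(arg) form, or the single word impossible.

straight(1), spin(left), spin(left)

key: running spin(left) before straight(1) would end elsewhere — order is forced
start: x=-1 y=0 heading=N
step 1 (straight(1)): x=-1 y=1 heading=N
step 2 (spin(left)): x=-1 y=1 heading=W
step 3 (spin(left)): x=-1 y=1 heading=S
no other 3-command option fits: unique.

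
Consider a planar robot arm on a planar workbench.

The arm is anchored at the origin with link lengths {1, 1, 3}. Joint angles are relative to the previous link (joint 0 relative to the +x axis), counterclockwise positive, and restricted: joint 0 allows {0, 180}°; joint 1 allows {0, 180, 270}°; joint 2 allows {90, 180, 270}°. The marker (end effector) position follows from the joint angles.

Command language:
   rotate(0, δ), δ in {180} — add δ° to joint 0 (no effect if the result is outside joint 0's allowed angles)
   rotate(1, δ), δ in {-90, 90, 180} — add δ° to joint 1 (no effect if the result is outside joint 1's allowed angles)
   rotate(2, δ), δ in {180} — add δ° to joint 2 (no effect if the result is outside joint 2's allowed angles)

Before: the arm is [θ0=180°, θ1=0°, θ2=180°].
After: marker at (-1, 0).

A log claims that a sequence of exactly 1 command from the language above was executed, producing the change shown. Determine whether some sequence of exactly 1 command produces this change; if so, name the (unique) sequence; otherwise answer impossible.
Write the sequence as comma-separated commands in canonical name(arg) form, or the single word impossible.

begin: [θ0=180°, θ1=0°, θ2=180°]
t=1 rotate(0, 180) ⇒ [θ0=0°, θ1=0°, θ2=180°]
all 5 alternatives checked — unique.

rotate(0, 180)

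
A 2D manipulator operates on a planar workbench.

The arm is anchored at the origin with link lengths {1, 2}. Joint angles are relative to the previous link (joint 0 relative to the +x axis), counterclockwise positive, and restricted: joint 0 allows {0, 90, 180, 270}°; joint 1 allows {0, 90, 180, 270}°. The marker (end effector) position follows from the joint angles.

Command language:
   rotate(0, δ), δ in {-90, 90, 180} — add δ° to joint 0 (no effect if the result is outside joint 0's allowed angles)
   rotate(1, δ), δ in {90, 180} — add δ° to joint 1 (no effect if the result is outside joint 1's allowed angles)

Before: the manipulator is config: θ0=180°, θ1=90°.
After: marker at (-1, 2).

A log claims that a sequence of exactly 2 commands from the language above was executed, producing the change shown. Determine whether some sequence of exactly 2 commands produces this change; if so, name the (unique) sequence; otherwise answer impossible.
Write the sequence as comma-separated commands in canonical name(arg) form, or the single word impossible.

start: config: θ0=180°, θ1=90°
step 1 (rotate(1, 90)): config: θ0=180°, θ1=180°
step 2 (rotate(1, 90)): config: θ0=180°, θ1=270°
no other 2-command option fits: unique.

rotate(1, 90), rotate(1, 90)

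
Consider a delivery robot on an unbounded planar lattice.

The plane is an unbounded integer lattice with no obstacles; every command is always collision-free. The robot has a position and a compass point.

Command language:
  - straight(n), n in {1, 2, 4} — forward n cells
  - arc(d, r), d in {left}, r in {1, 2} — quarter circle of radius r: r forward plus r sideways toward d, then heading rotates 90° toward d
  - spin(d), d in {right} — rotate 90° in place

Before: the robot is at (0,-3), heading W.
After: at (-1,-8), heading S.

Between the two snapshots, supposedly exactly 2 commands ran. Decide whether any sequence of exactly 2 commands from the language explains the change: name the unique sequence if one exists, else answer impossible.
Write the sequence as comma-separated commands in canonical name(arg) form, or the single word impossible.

arc(left, 1), straight(4)

key: position moved to (-1,-8) AND the heading swung to S — translation plus rotation needed
begin: at (0,-3), heading W
1. arc(left, 1) → at (-1,-4), heading S
2. straight(4) → at (-1,-8), heading S
no other 2-command option fits: unique.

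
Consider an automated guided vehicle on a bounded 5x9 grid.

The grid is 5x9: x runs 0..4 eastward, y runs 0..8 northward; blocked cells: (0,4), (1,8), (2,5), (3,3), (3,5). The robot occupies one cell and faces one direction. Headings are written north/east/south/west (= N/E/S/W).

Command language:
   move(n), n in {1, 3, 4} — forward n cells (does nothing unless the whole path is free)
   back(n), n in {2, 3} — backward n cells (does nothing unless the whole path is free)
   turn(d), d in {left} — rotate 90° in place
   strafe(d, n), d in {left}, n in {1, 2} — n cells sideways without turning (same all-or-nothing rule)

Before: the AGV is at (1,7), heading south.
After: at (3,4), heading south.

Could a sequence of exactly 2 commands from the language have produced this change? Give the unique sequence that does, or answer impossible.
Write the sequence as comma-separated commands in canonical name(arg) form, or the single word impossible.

move(3), strafe(left, 2)

key: order matters: swapping move(3) and strafe(left, 2) lands elsewhere
from: at (1,7), heading south
t=1 move(3) ⇒ at (1,4), heading south
t=2 strafe(left, 2) ⇒ at (3,4), heading south
no other 2-command option fits: unique.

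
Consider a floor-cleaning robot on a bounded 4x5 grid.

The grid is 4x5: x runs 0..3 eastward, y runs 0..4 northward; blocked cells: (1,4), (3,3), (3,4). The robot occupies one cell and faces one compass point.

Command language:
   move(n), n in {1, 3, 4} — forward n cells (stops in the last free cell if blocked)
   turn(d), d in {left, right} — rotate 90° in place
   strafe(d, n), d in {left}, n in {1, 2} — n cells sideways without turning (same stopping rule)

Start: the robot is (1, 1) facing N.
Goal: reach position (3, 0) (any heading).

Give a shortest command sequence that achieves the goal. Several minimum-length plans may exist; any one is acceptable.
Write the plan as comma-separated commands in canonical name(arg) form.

turn(left), strafe(left, 2), turn(left), strafe(left, 2)

t0: (1, 1) facing N
t=1 turn(left) ⇒ (1, 1) facing W
t=2 strafe(left, 2) ⇒ (1, 0) facing W
t=3 turn(left) ⇒ (1, 0) facing S
t=4 strafe(left, 2) ⇒ (3, 0) facing S
no 3-step plan works, so 4 is optimal.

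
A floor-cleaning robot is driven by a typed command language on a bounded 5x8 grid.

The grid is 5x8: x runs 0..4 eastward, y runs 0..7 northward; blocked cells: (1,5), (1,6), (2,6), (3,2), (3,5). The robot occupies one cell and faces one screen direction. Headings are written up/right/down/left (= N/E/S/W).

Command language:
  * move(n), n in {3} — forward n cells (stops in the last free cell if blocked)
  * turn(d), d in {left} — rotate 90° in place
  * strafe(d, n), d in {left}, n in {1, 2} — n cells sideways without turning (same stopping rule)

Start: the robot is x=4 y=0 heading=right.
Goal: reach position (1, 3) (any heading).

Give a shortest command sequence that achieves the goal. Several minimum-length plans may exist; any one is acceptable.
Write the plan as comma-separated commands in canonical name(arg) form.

turn(left), move(3), strafe(left, 2), strafe(left, 1)

initial: x=4 y=0 heading=right
step 1 (turn(left)): x=4 y=0 heading=up
step 2 (move(3)): x=4 y=3 heading=up
step 3 (strafe(left, 2)): x=2 y=3 heading=up
step 4 (strafe(left, 1)): x=1 y=3 heading=up
nothing shorter than 4 reaches the goal.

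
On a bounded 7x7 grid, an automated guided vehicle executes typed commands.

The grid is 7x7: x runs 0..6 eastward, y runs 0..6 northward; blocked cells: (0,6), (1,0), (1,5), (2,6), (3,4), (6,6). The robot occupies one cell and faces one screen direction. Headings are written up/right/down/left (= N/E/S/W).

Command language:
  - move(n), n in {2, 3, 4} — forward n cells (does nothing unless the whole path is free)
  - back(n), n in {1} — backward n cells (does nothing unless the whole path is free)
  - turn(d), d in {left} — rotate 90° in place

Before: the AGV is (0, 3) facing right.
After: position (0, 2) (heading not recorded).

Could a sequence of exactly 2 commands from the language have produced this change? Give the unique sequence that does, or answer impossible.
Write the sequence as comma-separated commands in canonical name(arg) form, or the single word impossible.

turn(left), back(1)

key: running back(1) before turn(left) would end elsewhere — order is forced
t0: (0, 3) facing right
1. turn(left) → (0, 3) facing up
2. back(1) → (0, 2) facing up
all 25 alternatives checked — unique.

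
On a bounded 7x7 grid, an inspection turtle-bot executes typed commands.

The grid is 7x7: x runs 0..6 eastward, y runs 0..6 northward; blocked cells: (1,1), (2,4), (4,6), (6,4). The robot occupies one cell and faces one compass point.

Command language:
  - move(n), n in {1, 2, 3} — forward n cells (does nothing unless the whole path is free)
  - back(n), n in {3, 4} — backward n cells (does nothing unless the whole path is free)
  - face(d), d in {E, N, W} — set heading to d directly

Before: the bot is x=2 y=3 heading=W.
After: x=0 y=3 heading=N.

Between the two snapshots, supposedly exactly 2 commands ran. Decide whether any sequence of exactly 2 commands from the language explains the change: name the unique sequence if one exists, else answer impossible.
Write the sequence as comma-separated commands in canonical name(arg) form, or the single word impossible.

move(2), face(N)

key: cell and facing (now N) both changed — the 2 commands mix motion and turning
start: x=2 y=3 heading=W
t=1 move(2) ⇒ x=0 y=3 heading=W
t=2 face(N) ⇒ x=0 y=3 heading=N
all 64 alternatives checked — unique.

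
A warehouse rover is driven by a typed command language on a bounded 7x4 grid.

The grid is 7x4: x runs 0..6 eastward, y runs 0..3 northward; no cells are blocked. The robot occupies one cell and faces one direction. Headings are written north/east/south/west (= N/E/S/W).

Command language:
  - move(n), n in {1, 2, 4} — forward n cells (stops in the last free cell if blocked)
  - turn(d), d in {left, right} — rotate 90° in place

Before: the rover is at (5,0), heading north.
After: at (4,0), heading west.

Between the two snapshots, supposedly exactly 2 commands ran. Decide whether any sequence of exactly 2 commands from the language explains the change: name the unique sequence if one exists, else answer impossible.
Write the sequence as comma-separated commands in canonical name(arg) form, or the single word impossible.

key: cell and facing (now W) both changed — the 2 commands mix motion and turning
start: at (5,0), heading north
[1] after turn(left): at (5,0), heading west
[2] after move(1): at (4,0), heading west
no rival 2-sequence matches.

turn(left), move(1)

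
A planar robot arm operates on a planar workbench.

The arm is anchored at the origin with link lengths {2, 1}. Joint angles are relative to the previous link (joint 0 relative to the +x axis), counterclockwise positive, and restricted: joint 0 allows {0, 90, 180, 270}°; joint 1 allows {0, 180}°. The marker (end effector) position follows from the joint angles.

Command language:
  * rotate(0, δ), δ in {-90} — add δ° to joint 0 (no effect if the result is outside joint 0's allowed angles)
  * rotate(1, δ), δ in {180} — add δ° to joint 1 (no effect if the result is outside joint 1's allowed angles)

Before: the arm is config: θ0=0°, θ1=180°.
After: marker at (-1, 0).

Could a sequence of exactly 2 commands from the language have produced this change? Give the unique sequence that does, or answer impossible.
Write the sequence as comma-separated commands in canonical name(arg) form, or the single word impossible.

rotate(0, -90), rotate(0, -90)

start: config: θ0=0°, θ1=180°
t=1 rotate(0, -90) ⇒ config: θ0=270°, θ1=180°
t=2 rotate(0, -90) ⇒ config: θ0=180°, θ1=180°
uniquely the one of 4 2-step routes that fits.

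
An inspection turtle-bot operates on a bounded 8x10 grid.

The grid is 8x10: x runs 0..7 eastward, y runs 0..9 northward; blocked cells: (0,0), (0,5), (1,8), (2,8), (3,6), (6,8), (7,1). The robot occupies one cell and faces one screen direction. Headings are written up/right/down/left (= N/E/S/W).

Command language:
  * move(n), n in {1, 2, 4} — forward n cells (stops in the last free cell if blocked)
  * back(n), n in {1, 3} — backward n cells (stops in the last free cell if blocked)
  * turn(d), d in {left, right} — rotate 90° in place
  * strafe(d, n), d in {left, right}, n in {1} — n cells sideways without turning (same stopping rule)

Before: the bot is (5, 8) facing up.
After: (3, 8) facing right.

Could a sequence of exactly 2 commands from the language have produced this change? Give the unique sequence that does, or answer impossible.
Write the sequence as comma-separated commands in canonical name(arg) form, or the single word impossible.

key: running back(3) before turn(right) would end elsewhere — order is forced
start: (5, 8) facing up
step 1 (turn(right)): (5, 8) facing right
step 2 (back(3)): (3, 8) facing right
no rival 2-sequence matches.

turn(right), back(3)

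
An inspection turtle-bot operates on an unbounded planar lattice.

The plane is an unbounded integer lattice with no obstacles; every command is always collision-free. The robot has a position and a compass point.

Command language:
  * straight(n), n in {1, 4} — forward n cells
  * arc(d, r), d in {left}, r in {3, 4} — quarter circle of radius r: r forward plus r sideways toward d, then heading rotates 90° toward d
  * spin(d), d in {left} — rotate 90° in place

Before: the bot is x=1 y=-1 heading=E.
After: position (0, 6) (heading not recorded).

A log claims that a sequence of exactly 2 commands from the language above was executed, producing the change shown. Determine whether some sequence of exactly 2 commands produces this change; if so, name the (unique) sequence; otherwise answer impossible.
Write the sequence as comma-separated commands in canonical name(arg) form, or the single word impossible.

arc(left, 3), arc(left, 4)

key: running arc(left, 4) before arc(left, 3) would end elsewhere — order is forced
initial: x=1 y=-1 heading=E
1. arc(left, 3) → x=4 y=2 heading=N
2. arc(left, 4) → x=0 y=6 heading=W
no other 2-command option fits: unique.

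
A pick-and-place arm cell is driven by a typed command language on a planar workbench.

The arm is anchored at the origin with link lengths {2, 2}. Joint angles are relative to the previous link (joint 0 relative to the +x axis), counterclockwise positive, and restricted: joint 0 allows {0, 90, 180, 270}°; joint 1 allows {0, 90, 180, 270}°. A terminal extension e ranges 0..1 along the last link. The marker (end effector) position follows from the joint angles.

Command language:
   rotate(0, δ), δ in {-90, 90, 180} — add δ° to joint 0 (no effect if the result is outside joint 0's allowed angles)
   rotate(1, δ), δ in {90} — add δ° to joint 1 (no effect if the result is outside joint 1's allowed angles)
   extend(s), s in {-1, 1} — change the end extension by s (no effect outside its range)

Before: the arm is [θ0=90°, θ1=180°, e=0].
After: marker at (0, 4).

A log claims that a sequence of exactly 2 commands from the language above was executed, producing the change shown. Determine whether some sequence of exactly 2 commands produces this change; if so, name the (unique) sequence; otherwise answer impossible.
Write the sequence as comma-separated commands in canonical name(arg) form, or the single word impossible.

start: [θ0=90°, θ1=180°, e=0]
step 1 (rotate(1, 90)): [θ0=90°, θ1=270°, e=0]
step 2 (rotate(1, 90)): [θ0=90°, θ1=0°, e=0]
uniquely the one of 36 2-step routes that fits.

rotate(1, 90), rotate(1, 90)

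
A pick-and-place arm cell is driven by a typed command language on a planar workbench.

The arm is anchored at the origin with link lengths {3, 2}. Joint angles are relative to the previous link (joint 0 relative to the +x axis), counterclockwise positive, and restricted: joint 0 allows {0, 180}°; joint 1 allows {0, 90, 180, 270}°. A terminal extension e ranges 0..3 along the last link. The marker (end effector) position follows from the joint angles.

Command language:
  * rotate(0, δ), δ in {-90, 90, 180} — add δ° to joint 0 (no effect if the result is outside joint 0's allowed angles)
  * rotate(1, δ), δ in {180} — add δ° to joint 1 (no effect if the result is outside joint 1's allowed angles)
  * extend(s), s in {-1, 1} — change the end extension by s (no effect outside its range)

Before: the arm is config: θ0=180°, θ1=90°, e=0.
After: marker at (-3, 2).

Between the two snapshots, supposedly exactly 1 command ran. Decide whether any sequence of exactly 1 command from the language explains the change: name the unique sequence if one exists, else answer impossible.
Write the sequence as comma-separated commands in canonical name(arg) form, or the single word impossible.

rotate(1, 180)

begin: config: θ0=180°, θ1=90°, e=0
step 1 (rotate(1, 180)): config: θ0=180°, θ1=270°, e=0
uniquely the one of 6 1-step routes that fits.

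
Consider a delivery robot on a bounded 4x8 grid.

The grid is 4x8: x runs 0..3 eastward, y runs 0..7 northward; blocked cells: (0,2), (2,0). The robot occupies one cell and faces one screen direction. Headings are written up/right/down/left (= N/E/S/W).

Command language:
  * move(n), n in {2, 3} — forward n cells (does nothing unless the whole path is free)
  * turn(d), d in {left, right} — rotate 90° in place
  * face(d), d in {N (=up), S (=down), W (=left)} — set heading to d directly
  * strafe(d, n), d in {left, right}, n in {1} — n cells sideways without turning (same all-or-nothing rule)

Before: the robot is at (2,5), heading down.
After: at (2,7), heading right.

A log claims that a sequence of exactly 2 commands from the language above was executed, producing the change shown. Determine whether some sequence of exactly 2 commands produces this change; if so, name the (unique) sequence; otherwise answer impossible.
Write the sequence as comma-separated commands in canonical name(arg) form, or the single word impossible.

all 81 sequences checked — none match.

impossible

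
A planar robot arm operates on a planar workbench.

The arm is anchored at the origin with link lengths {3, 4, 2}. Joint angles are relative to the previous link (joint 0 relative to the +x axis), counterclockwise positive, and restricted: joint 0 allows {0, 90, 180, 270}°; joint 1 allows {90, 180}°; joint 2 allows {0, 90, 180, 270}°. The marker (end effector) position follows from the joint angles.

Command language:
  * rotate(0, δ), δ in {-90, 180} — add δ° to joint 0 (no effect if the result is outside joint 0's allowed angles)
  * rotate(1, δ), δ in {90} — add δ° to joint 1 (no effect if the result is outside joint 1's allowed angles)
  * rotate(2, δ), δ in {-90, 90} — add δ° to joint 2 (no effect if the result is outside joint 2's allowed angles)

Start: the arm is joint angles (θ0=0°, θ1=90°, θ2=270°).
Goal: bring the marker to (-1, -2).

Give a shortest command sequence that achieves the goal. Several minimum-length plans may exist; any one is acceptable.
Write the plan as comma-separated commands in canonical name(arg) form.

start: joint angles (θ0=0°, θ1=90°, θ2=270°)
step 1 (rotate(2, -90)): joint angles (θ0=0°, θ1=90°, θ2=180°)
step 2 (rotate(2, -90)): joint angles (θ0=0°, θ1=90°, θ2=90°)
step 3 (rotate(1, 90)): joint angles (θ0=0°, θ1=180°, θ2=90°)
nothing shorter than 3 reaches the goal.

rotate(2, -90), rotate(2, -90), rotate(1, 90)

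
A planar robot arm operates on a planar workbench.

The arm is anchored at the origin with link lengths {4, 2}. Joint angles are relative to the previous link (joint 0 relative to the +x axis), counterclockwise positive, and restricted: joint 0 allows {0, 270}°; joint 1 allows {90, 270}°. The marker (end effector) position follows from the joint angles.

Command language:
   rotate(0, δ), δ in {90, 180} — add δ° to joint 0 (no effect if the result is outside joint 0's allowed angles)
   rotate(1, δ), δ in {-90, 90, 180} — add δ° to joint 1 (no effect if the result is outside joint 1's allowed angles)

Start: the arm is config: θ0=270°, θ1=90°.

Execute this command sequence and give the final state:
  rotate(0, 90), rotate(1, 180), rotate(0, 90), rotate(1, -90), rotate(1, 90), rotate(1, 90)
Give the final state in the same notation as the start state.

config: θ0=0°, θ1=270°

from: config: θ0=270°, θ1=90°
step 1 (rotate(0, 90)): config: θ0=0°, θ1=90°
step 2 (rotate(1, 180)): config: θ0=0°, θ1=270°
step 3 (rotate(0, 90)): config: θ0=0°, θ1=270°
step 4 (rotate(1, -90)): config: θ0=0°, θ1=270°
step 5 (rotate(1, 90)): config: θ0=0°, θ1=270°
step 6 (rotate(1, 90)): config: θ0=0°, θ1=270°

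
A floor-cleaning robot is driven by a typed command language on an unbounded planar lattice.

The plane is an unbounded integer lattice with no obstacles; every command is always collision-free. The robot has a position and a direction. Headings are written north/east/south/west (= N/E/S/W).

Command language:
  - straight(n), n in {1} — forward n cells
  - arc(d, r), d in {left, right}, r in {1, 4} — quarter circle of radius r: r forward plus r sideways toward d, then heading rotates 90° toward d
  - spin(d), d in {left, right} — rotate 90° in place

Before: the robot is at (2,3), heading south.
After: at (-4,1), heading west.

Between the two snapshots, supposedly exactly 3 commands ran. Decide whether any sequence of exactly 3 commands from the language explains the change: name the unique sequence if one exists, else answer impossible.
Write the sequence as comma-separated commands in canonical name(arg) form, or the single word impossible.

arc(right, 4), arc(right, 1), arc(left, 1)

key: cell and facing (now W) both changed — the 3 commands mix motion and turning
initial: at (2,3), heading south
t=1 arc(right, 4) ⇒ at (-2,-1), heading west
t=2 arc(right, 1) ⇒ at (-3,0), heading north
t=3 arc(left, 1) ⇒ at (-4,1), heading west
uniquely the one of 343 3-step routes that fits.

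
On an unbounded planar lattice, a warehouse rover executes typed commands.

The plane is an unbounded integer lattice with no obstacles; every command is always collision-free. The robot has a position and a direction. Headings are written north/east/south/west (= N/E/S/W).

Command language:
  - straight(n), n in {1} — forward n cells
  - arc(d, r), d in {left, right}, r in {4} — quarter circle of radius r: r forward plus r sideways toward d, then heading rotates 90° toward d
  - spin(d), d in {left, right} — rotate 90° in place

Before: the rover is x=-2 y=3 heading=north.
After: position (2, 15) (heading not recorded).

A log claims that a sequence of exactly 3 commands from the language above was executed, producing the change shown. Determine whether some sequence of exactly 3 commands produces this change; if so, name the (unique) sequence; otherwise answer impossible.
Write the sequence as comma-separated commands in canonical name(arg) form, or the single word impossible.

arc(right, 4), arc(left, 4), arc(left, 4)

key: order matters: swapping arc(right, 4) and arc(left, 4) lands elsewhere
start: x=-2 y=3 heading=north
t=1 arc(right, 4) ⇒ x=2 y=7 heading=east
t=2 arc(left, 4) ⇒ x=6 y=11 heading=north
t=3 arc(left, 4) ⇒ x=2 y=15 heading=west
no other 3-command option fits: unique.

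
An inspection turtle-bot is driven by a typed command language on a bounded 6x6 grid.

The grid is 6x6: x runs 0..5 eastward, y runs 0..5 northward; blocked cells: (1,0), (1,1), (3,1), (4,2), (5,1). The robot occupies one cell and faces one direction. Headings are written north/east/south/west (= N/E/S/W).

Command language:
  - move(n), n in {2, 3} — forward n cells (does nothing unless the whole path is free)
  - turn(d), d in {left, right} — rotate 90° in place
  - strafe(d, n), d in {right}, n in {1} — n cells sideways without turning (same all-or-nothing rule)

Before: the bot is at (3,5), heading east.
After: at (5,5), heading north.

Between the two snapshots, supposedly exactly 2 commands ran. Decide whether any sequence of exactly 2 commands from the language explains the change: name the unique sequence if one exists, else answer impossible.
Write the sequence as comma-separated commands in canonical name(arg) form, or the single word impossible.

move(2), turn(left)

key: running turn(left) before move(2) would end elsewhere — order is forced
start: at (3,5), heading east
[1] after move(2): at (5,5), heading east
[2] after turn(left): at (5,5), heading north
uniquely the one of 25 2-step routes that fits.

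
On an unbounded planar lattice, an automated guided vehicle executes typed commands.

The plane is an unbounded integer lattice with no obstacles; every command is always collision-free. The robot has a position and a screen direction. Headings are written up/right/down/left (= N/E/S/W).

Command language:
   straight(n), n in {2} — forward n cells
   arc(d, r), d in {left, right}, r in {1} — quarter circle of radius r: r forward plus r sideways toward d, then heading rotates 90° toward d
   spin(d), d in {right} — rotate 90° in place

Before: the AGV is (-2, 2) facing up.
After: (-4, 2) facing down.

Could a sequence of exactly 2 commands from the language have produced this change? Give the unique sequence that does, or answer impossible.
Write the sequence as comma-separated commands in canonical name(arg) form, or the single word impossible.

key: cell and facing (now S) both changed — the 2 commands mix motion and turning
t0: (-2, 2) facing up
t=1 arc(left, 1) ⇒ (-3, 3) facing left
t=2 arc(left, 1) ⇒ (-4, 2) facing down
no other 2-command option fits: unique.

arc(left, 1), arc(left, 1)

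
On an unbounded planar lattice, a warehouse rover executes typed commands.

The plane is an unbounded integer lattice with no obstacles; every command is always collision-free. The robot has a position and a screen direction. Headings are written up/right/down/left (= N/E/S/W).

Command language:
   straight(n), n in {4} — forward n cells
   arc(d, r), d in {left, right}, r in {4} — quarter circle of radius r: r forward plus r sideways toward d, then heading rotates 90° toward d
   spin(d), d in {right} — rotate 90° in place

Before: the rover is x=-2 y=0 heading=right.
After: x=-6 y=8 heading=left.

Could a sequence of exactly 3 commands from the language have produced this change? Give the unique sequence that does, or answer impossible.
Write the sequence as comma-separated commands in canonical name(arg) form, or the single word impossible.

arc(left, 4), arc(left, 4), straight(4)

key: running straight(4) before arc(left, 4) would end elsewhere — order is forced
start: x=-2 y=0 heading=right
1. arc(left, 4) → x=2 y=4 heading=up
2. arc(left, 4) → x=-2 y=8 heading=left
3. straight(4) → x=-6 y=8 heading=left
no other 3-command option fits: unique.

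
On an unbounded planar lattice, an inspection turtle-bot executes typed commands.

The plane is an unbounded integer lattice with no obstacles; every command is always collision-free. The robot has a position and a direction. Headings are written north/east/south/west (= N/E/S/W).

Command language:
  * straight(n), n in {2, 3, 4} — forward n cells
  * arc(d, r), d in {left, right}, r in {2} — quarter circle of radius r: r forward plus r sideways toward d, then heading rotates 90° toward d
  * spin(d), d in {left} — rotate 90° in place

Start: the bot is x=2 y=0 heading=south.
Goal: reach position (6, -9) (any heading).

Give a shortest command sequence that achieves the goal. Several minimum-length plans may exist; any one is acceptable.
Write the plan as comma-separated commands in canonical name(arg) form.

straight(2), straight(3), arc(left, 2), arc(right, 2)

initial: x=2 y=0 heading=south
t=1 straight(2) ⇒ x=2 y=-2 heading=south
t=2 straight(3) ⇒ x=2 y=-5 heading=south
t=3 arc(left, 2) ⇒ x=4 y=-7 heading=east
t=4 arc(right, 2) ⇒ x=6 y=-9 heading=south
no 3-step plan works, so 4 is optimal.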